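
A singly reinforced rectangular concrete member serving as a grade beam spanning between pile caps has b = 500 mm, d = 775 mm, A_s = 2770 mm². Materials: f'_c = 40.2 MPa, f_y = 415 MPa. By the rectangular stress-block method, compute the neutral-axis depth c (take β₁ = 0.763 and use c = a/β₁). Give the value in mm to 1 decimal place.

c ≈ 88.2 mm

T = A_s f_y = 2770 × 415 = 1149550 N = 1149.55 kN.
Setting C = 0.85 f'_c a b equal to T: a = 1149550/(0.85 × 40.2 × 500) = 67.284 mm.
With β₁ = 0.763, c = a/β₁ = 67.284/0.763 = 88.2 mm.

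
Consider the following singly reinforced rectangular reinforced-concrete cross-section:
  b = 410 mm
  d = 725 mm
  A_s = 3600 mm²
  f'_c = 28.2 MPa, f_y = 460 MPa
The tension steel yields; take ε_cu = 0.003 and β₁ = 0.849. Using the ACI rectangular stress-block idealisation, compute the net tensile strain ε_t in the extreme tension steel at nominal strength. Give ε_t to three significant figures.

a = A_s f_y/(0.85 f'_c b) = 168.50 mm.
β₁ = 0.849, so c = a/β₁ = 168.50/0.849 = 198.47 mm.
From the linear strain diagram with ε_cu = 0.003: ε_t = 0.003 (d − c)/c = 0.003 × (725 − 198.47)/198.47 = 0.00796.
Since ε_t ≥ 0.005, the section is tension-controlled.

ε_t ≈ 0.00796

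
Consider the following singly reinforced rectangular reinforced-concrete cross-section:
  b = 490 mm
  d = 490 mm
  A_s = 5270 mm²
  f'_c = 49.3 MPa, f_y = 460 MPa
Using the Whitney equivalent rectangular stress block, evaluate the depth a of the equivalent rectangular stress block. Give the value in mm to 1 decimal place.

T = A_s f_y = 5270 × 460 = 2424200 N = 2424.2 kN.
Setting C = 0.85 f'_c a b equal to T: a = 2424200/(0.85 × 49.3 × 490) = 118.1 mm.

a ≈ 118.1 mm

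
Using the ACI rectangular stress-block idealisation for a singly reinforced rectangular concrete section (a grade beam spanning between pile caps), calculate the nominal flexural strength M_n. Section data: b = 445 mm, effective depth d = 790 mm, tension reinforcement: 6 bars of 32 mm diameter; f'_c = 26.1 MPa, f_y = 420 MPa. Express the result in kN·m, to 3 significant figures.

A_s = 6 × 804 = 4824 mm².
T = A_s f_y = 4824 × 420 = 2026080 N = 2026.08 kN.
From C = T: a = T/(0.85 f'_c b) = 2026080/(0.85 × 26.1 × 445) = 205.23 mm.
M_n = T(d − a/2) = 2026.08 kN × (790 − 102.615) mm = 1392.70 kN·m.

M_n ≈ 1390 kN·m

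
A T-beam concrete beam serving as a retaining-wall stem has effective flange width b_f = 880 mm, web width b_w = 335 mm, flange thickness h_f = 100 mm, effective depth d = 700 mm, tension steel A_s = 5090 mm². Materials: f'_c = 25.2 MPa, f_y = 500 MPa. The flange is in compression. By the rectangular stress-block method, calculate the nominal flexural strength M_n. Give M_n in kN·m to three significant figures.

M_n ≈ 1590 kN·m

Tension: T = A_s f_y = 5090 × 500 = 2545000 N.
Try a within the flange: a = T/(0.85 f'_c b_f) = 2545000/(0.85 × 25.2 × 880) = 135.02 mm.
a = 135.02 > h_f = 100 mm: the block extends into the web. Split into flange-overhang and web parts.
C_f = 0.85 f'_c (b_f − b_w) h_f = 0.85 × 25.2 × (880 − 335) × 100 = 1167390 N.
Remaining web compression depth: a_w = (T − C_f)/(0.85 f'_c b_w) = (2545000 − 1167390)/(0.85 × 25.2 × 335) = 191.98 mm.
M_n = C_f(d − h_f/2) + (T − C_f)(d − a_w/2) = 1167390 × (700 − 50) + 1377610 × (700 − 95.99) = 758.80 + 832.09 = 1590.89 × 10⁶ N·mm.
M_n = 1590.89 kN·m.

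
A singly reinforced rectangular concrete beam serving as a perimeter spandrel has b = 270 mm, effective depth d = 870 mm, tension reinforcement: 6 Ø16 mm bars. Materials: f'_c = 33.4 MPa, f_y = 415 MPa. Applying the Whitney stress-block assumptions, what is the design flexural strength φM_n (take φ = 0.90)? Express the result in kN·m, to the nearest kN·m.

A_s = 6 × 201 = 1206 mm².
T = A_s f_y = 1206 × 415 = 500490 N = 500.49 kN.
From C = T: a = T/(0.85 f'_c b) = 500490/(0.85 × 33.4 × 270) = 65.29 mm.
M_n = T(d − a/2) = 500.49 kN × (870 − 32.645) mm = 419.09 kN·m.
φM_n = 0.90 × 419.09 = 377.18 kN·m.

φM_n ≈ 377 kN·m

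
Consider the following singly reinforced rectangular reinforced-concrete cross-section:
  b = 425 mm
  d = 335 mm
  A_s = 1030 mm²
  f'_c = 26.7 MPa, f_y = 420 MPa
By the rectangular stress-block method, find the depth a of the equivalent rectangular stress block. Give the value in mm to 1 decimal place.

a ≈ 44.9 mm

T = A_s f_y = 1030 × 420 = 432600 N = 432.6 kN.
Setting C = 0.85 f'_c a b equal to T: a = 432600/(0.85 × 26.7 × 425) = 44.9 mm.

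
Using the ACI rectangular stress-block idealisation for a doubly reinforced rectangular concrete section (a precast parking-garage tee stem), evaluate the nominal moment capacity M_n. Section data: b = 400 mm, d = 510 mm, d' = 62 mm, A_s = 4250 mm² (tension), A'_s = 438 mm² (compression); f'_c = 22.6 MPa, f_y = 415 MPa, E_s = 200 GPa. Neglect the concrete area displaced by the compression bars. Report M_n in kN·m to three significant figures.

M_n ≈ 725 kN·m

Assume both tension and compression steel yield.
Net tension couple steel: A_s − A'_s = 3812 mm².
a = (A_s − A'_s) f_y / (0.85 f'_c b) = 1581980/(0.85 × 22.6 × 400) = 205.88 mm.
c = a/β₁ = 205.88/0.85 = 242.21 mm; ε'_s = 0.003(c − d')/c = 0.0022 ≥ f_y/E_s = 0.0021, so compression steel does yield.
M_n = (A_s − A'_s) f_y (d − a/2) + A'_s f_y (d − d') = [1581980 × (510 − 102.94) + 181770 × (510 − 62)] × 10⁻⁶ = 643.96 + 81.43 = 725.39 kN·m.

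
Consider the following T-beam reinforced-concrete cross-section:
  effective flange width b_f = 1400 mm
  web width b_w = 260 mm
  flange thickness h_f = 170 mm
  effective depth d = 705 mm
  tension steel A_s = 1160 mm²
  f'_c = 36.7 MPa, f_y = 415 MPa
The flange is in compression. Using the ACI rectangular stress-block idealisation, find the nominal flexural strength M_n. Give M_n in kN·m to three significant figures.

M_n ≈ 337 kN·m

Tension: T = A_s f_y = 1160 × 415 = 481400 N.
Try a within the flange: a = T/(0.85 f'_c b_f) = 481400/(0.85 × 36.7 × 1400) = 11.02 mm.
Since a = 11.02 ≤ h_f = 170 mm, the stress block lies entirely in the flange; analyse as a rectangular beam of width b_f.
M_n = T(d − a/2) = 481400 × (705 − 5.51) = 336.73 × 10⁶ N·mm.
M_n = 336.73 kN·m.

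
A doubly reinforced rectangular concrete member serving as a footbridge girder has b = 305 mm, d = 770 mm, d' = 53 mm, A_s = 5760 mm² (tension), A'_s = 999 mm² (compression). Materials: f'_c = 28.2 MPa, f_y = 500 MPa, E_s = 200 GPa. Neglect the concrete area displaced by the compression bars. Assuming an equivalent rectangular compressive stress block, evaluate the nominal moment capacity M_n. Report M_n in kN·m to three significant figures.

Assume both tension and compression steel yield.
Net tension couple steel: A_s − A'_s = 4761 mm².
a = (A_s − A'_s) f_y / (0.85 f'_c b) = 2380500/(0.85 × 28.2 × 305) = 325.61 mm.
c = a/β₁ = 325.61/0.849 = 383.52 mm; ε'_s = 0.003(c − d')/c = 0.0026 ≥ f_y/E_s = 0.0025, so compression steel does yield.
M_n = (A_s − A'_s) f_y (d − a/2) + A'_s f_y (d − d') = [2380500 × (770 − 162.805) + 499500 × (770 − 53)] × 10⁻⁶ = 1445.43 + 358.14 = 1803.57 kN·m.

M_n ≈ 1800 kN·m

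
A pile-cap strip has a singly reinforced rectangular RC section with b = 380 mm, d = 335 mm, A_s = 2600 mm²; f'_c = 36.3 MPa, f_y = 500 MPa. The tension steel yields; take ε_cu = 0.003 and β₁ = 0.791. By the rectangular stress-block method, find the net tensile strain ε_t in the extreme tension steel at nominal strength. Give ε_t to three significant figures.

ε_t ≈ 0.00417

a = A_s f_y/(0.85 f'_c b) = 110.88 mm.
β₁ = 0.791, so c = a/β₁ = 110.88/0.791 = 140.18 mm.
From the linear strain diagram with ε_cu = 0.003: ε_t = 0.003 (d − c)/c = 0.003 × (335 − 140.18)/140.18 = 0.00417.
ε_t is between 0.004 and 0.005 — transition zone.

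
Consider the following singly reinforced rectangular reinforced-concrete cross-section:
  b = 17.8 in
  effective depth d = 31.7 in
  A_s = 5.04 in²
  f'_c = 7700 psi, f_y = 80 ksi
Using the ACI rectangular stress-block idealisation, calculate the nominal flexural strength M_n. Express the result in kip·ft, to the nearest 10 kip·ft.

M_n ≈ 1010 kip·ft

T = A_s f_y = 5.04 × 80 = 403.2 kips.
a = T/(0.85 f'_c b) = 403.2/(0.85 × 7.7 × 17.8) = 3.461 in.
M_n = T(d − a/2) = 403.2 × (31.7 − 1.7305) = 12083.7 kip·in = 12083.7/12 = 1006.98 kip·ft.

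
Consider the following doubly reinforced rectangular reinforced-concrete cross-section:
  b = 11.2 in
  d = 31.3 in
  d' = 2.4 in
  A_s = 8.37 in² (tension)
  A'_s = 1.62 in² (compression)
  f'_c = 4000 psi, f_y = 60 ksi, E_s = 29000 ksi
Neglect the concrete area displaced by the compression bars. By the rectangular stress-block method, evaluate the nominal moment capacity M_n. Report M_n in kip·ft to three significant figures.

Assume both steels yield.
a = (A_s − A'_s) f_y/(0.85 f'_c b) = (8.37 − 1.62) × 60/(0.85 × 4 × 11.2) = 10.636 in.
c = a/β₁ = 10.636/0.85 = 12.513 in; ε'_s = 0.003(c − d')/c = 0.0024 ≥ ε_y = 0.0021, so the compression steel yields.
M_n = (A_s − A'_s) f_y (d − a/2) + A'_s f_y (d − d') = 405 × (31.3 − 5.318) + 97.2 × (31.3 − 2.4) = 10522.7 + 2809.1 = 13331.8 kip·in = 13331.8/12 = 1110.98 kip·ft.

M_n ≈ 1110 kip·ft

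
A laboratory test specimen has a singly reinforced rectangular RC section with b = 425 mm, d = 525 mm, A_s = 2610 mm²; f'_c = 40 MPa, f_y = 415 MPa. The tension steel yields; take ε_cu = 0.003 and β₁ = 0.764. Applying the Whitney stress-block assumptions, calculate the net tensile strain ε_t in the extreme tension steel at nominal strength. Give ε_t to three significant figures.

ε_t ≈ 0.0131

a = A_s f_y/(0.85 f'_c b) = 74.96 mm.
β₁ = 0.764, so c = a/β₁ = 74.96/0.764 = 98.12 mm.
From the linear strain diagram with ε_cu = 0.003: ε_t = 0.003 (d − c)/c = 0.003 × (525 − 98.12)/98.12 = 0.0131.
Since ε_t ≥ 0.005, the section is tension-controlled.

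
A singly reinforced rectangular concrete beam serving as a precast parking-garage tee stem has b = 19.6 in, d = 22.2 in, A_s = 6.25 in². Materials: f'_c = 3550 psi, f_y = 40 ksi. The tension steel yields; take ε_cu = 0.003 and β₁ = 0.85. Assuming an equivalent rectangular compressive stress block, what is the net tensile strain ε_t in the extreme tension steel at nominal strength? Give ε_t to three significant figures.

ε_t ≈ 0.0104

a = A_s f_y/(0.85 f'_c b) = 4.227 in.
β₁ = 0.85, so c = a/β₁ = 4.227/0.85 = 4.973 in.
From the linear strain diagram with ε_cu = 0.003: ε_t = 0.003 (d − c)/c = 0.003 × (22.2 − 4.973)/4.973 = 0.0104.
Since ε_t ≥ 0.005, the section is tension-controlled.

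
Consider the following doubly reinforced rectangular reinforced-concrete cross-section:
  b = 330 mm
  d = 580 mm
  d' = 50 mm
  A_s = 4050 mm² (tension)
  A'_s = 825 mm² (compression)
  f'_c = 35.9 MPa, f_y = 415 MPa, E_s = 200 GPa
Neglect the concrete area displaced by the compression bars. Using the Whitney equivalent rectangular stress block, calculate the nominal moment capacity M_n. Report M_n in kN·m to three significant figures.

M_n ≈ 869 kN·m

Assume both tension and compression steel yield.
Net tension couple steel: A_s − A'_s = 3225 mm².
a = (A_s − A'_s) f_y / (0.85 f'_c b) = 1338375/(0.85 × 35.9 × 330) = 132.91 mm.
c = a/β₁ = 132.91/0.794 = 167.39 mm; ε'_s = 0.003(c − d')/c = 0.0021 ≥ f_y/E_s = 0.0021, so compression steel does yield.
M_n = (A_s − A'_s) f_y (d − a/2) + A'_s f_y (d − d') = [1338375 × (580 − 66.455) + 342375 × (580 − 50)] × 10⁻⁶ = 687.32 + 181.46 = 868.78 kN·m.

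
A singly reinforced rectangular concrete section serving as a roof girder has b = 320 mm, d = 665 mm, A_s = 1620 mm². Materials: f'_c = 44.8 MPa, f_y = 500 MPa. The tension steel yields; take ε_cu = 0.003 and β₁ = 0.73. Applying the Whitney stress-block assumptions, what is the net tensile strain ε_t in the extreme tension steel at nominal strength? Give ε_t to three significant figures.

ε_t ≈ 0.0189

a = A_s f_y/(0.85 f'_c b) = 66.47 mm.
β₁ = 0.73, so c = a/β₁ = 66.47/0.73 = 91.05 mm.
From the linear strain diagram with ε_cu = 0.003: ε_t = 0.003 (d − c)/c = 0.003 × (665 − 91.05)/91.05 = 0.0189.
Since ε_t ≥ 0.005, the section is tension-controlled.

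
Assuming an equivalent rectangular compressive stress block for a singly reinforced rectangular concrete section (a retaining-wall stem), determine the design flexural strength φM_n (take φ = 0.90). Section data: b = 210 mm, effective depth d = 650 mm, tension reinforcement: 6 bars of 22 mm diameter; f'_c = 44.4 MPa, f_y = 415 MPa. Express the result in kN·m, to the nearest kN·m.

A_s = 6 × 380 = 2280 mm².
T = A_s f_y = 2280 × 415 = 946200 N = 946.2 kN.
From C = T: a = T/(0.85 f'_c b) = 946200/(0.85 × 44.4 × 210) = 119.39 mm.
M_n = T(d − a/2) = 946.2 kN × (650 − 59.695) mm = 558.55 kN·m.
φM_n = 0.90 × 558.55 = 502.70 kN·m.

φM_n ≈ 503 kN·m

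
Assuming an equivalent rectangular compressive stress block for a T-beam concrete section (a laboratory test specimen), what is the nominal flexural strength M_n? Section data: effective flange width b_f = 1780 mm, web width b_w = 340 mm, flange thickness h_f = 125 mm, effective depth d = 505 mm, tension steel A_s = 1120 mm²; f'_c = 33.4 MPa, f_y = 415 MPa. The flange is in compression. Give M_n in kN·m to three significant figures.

M_n ≈ 233 kN·m

Tension: T = A_s f_y = 1120 × 415 = 464800 N.
Try a within the flange: a = T/(0.85 f'_c b_f) = 464800/(0.85 × 33.4 × 1780) = 9.20 mm.
Since a = 9.20 ≤ h_f = 125 mm, the stress block lies entirely in the flange; analyse as a rectangular beam of width b_f.
M_n = T(d − a/2) = 464800 × (505 − 4.6) = 232.59 × 10⁶ N·mm.
M_n = 232.59 kN·m.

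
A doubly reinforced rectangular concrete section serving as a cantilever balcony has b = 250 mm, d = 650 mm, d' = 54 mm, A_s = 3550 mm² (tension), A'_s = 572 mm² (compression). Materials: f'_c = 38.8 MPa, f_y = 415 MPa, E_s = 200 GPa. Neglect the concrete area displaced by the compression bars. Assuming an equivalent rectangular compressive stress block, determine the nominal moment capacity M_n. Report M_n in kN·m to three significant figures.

Assume both tension and compression steel yield.
Net tension couple steel: A_s − A'_s = 2978 mm².
a = (A_s − A'_s) f_y / (0.85 f'_c b) = 1235870/(0.85 × 38.8 × 250) = 149.89 mm.
c = a/β₁ = 149.89/0.773 = 193.91 mm; ε'_s = 0.003(c − d')/c = 0.0022 ≥ f_y/E_s = 0.0021, so compression steel does yield.
M_n = (A_s − A'_s) f_y (d − a/2) + A'_s f_y (d − d') = [1235870 × (650 − 74.945) + 237380 × (650 − 54)] × 10⁻⁶ = 710.69 + 141.48 = 852.17 kN·m.

M_n ≈ 852 kN·m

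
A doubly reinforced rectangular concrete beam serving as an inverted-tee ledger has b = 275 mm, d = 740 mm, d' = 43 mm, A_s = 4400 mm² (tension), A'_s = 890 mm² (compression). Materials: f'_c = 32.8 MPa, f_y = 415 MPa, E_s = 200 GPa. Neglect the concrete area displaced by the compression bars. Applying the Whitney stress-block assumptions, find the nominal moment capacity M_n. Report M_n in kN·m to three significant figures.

M_n ≈ 1200 kN·m

Assume both tension and compression steel yield.
Net tension couple steel: A_s − A'_s = 3510 mm².
a = (A_s − A'_s) f_y / (0.85 f'_c b) = 1456650/(0.85 × 32.8 × 275) = 189.99 mm.
c = a/β₁ = 189.99/0.816 = 232.83 mm; ε'_s = 0.003(c − d')/c = 0.0024 ≥ f_y/E_s = 0.0021, so compression steel does yield.
M_n = (A_s − A'_s) f_y (d − a/2) + A'_s f_y (d − d') = [1456650 × (740 − 94.995) + 369350 × (740 − 43)] × 10⁻⁶ = 939.55 + 257.44 = 1196.99 kN·m.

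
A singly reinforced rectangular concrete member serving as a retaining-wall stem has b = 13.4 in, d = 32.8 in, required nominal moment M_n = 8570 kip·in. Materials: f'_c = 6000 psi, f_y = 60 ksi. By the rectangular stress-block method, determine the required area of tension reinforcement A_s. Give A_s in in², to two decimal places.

A_s ≈ 4.64 in²

From M_n = 0.85 f'_c a b (d − a/2):
a = d − √(d² − 2M_n/(0.85 f'_c b)) = 32.8 − √(32.8² − 2 × 8570/(0.85 × 6 × 13.4)) = 4.077 in.
A_s = 0.85 f'_c a b / f_y = 0.85 × 6 × 4.077 × 13.4 / 60 = 4.644 in².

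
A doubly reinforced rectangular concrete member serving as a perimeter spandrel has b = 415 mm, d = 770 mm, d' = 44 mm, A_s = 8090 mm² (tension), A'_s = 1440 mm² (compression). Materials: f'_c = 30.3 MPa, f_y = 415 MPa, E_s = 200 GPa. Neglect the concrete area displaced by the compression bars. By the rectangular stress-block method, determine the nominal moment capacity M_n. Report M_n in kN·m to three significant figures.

Assume both tension and compression steel yield.
Net tension couple steel: A_s − A'_s = 6650 mm².
a = (A_s − A'_s) f_y / (0.85 f'_c b) = 2759750/(0.85 × 30.3 × 415) = 258.20 mm.
c = a/β₁ = 258.20/0.834 = 309.59 mm; ε'_s = 0.003(c − d')/c = 0.0026 ≥ f_y/E_s = 0.0021, so compression steel does yield.
M_n = (A_s − A'_s) f_y (d − a/2) + A'_s f_y (d − d') = [2759750 × (770 − 129.1) + 597600 × (770 − 44)] × 10⁻⁶ = 1768.72 + 433.86 = 2202.58 kN·m.

M_n ≈ 2200 kN·m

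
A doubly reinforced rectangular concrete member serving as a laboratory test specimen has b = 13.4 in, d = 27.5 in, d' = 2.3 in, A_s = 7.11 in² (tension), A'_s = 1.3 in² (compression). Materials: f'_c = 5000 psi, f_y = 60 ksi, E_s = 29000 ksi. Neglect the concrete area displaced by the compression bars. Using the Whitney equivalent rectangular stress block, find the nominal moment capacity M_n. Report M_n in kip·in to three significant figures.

Assume both steels yield.
a = (A_s − A'_s) f_y/(0.85 f'_c b) = (7.11 − 1.3) × 60/(0.85 × 5 × 13.4) = 6.121 in.
c = a/β₁ = 6.121/0.8 = 7.651 in; ε'_s = 0.003(c − d')/c = 0.0021 ≥ ε_y = 0.0021, so the compression steel yields.
M_n = (A_s − A'_s) f_y (d − a/2) + A'_s f_y (d − d') = 348.6 × (27.5 − 3.0605) + 78 × (27.5 − 2.3) = 8519.6 + 1965.6 = 10485.2 kip·in.

M_n ≈ 10500 kip·in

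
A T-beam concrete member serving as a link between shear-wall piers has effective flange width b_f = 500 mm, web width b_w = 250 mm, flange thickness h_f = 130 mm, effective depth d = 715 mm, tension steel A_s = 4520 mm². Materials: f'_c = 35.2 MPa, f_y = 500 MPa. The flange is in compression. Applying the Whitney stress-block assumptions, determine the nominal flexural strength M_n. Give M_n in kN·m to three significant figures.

M_n ≈ 1440 kN·m

Tension: T = A_s f_y = 4520 × 500 = 2260000 N.
Try a within the flange: a = T/(0.85 f'_c b_f) = 2260000/(0.85 × 35.2 × 500) = 151.07 mm.
a = 151.07 > h_f = 130 mm: the block extends into the web. Split into flange-overhang and web parts.
C_f = 0.85 f'_c (b_f − b_w) h_f = 0.85 × 35.2 × (500 − 250) × 130 = 972400 N.
Remaining web compression depth: a_w = (T − C_f)/(0.85 f'_c b_w) = (2260000 − 972400)/(0.85 × 35.2 × 250) = 172.14 mm.
M_n = C_f(d − h_f/2) + (T − C_f)(d − a_w/2) = 972400 × (715 − 65) + 1287600 × (715 − 86.07) = 632.06 + 809.81 = 1441.87 × 10⁶ N·mm.
M_n = 1441.87 kN·m.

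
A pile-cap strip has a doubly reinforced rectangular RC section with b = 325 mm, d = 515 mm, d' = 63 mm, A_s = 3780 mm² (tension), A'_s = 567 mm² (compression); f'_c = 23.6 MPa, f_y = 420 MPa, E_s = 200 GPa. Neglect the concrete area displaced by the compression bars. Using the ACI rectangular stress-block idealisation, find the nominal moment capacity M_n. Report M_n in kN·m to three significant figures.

Assume both tension and compression steel yield.
Net tension couple steel: A_s − A'_s = 3213 mm².
a = (A_s − A'_s) f_y / (0.85 f'_c b) = 1349460/(0.85 × 23.6 × 325) = 206.99 mm.
c = a/β₁ = 206.99/0.85 = 243.52 mm; ε'_s = 0.003(c − d')/c = 0.0022 ≥ f_y/E_s = 0.0021, so compression steel does yield.
M_n = (A_s − A'_s) f_y (d − a/2) + A'_s f_y (d − d') = [1349460 × (515 − 103.495) + 238140 × (515 − 63)] × 10⁻⁶ = 555.31 + 107.64 = 662.95 kN·m.

M_n ≈ 663 kN·m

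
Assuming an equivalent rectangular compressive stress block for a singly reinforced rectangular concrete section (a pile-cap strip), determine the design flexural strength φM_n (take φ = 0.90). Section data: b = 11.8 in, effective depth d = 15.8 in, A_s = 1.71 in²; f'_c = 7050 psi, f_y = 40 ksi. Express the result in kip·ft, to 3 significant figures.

φM_n ≈ 78.6 kip·ft

T = A_s f_y = 1.71 × 40 = 68.4 kips.
a = T/(0.85 f'_c b) = 68.4/(0.85 × 7.05 × 11.8) = 0.967 in.
M_n = T(d − a/2) = 68.4 × (15.8 − 0.4835) = 1047.6 kip·in = 1047.6/12 = 87.30 kip·ft.
φM_n = 0.90 × 87.30 = 78.57 kip·ft.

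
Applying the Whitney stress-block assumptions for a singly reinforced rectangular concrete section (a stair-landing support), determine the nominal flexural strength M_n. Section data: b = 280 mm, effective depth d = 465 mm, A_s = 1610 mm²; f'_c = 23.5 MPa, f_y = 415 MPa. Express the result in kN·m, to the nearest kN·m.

M_n ≈ 271 kN·m

T = A_s f_y = 1610 × 415 = 668150 N = 668.15 kN.
From C = T: a = T/(0.85 f'_c b) = 668150/(0.85 × 23.5 × 280) = 119.46 mm.
M_n = T(d − a/2) = 668.15 kN × (465 − 59.73) mm = 270.78 kN·m.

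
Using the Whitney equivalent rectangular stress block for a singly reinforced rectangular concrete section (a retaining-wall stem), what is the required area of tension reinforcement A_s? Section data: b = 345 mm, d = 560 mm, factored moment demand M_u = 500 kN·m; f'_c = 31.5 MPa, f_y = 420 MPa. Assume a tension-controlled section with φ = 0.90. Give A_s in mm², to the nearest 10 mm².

A_s ≈ 2650 mm²

M_n = M_u/φ = 500/0.90 = 555.556 kN·m.
With M_n = 0.85 f'_c a b (d − a/2), solve the quadratic for a:
a = d − √(d² − 2M_n/(0.85 f'_c b)) = 560 − √(560² − 2 × 555.556×10⁶/(0.85 × 31.5 × 345)) = 120.32 mm.
A_s = 0.85 f'_c a b / f_y = 0.85 × 31.5 × 120.32 × 345 / 420 = 2646.3 mm².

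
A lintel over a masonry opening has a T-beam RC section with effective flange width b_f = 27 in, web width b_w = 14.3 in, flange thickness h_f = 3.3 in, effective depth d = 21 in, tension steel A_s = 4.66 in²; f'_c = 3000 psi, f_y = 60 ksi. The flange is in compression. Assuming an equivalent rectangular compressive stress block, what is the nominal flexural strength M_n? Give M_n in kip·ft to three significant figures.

M_n ≈ 441 kip·ft

Tension: T = A_s f_y = 4.66 × 60 = 279.6 kips.
Try a within the flange: a = T/(0.85 f'_c b_f) = 279.6/(0.85 × 3 × 27) = 4.061 in.
a = 4.061 > h_f = 3.3 in: the block extends into the web. Split into flange-overhang and web parts.
C_f = 0.85 f'_c (b_f − b_w) h_f = 0.85 × 3 × (27 − 14.3) × 3.3 = 106.9 kips.
Remaining web compression depth: a_w = (T − C_f)/(0.85 f'_c b_w) = (279.6 − 106.9)/(0.85 × 3 × 14.3) = 4.736 in.
M_n = C_f(d − h_f/2) + (T − C_f)(d − a_w/2) = 106.9 × (21 − 1.65) + 172.7 × (21 − 2.368) = 2068.5 + 3217.7 = 5286.2 kip·in.
M_n = 5286.2/12 = 440.52 kip·ft.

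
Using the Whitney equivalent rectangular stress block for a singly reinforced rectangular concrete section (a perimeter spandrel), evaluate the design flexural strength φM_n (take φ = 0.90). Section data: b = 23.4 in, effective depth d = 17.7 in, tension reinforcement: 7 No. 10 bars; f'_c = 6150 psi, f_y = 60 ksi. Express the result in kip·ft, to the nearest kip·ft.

φM_n ≈ 621 kip·ft

A_s = 7 × 1.27 = 8.89 in².
T = A_s f_y = 8.89 × 60 = 533.4 kips.
a = T/(0.85 f'_c b) = 533.4/(0.85 × 6.15 × 23.4) = 4.361 in.
M_n = T(d − a/2) = 533.4 × (17.7 − 2.1805) = 8278.1 kip·in = 8278.1/12 = 689.84 kip·ft.
φM_n = 0.90 × 689.84 = 620.86 kip·ft.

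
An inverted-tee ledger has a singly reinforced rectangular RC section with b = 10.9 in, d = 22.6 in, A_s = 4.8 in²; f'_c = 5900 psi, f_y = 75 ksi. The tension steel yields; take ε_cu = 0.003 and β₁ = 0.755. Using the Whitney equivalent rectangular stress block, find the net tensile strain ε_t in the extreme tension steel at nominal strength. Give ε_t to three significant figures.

ε_t ≈ 0.00477

a = A_s f_y/(0.85 f'_c b) = 6.586 in.
β₁ = 0.755, so c = a/β₁ = 6.586/0.755 = 8.723 in.
From the linear strain diagram with ε_cu = 0.003: ε_t = 0.003 (d − c)/c = 0.003 × (22.6 − 8.723)/8.723 = 0.00477.
ε_t is between 0.004 and 0.005 — transition zone.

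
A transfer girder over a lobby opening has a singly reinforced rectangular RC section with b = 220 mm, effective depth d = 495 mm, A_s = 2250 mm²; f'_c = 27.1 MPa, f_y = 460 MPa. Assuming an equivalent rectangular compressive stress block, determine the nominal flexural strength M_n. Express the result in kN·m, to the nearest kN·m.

M_n ≈ 407 kN·m

T = A_s f_y = 2250 × 460 = 1035000 N = 1035 kN.
From C = T: a = T/(0.85 f'_c b) = 1035000/(0.85 × 27.1 × 220) = 204.23 mm.
M_n = T(d − a/2) = 1035 kN × (495 − 102.115) mm = 406.64 kN·m.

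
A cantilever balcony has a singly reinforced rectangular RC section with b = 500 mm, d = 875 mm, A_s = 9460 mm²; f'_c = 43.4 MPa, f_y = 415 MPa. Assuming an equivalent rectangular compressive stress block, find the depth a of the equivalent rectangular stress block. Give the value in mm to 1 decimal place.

T = A_s f_y = 9460 × 415 = 3925900 N = 3925.9 kN.
Setting C = 0.85 f'_c a b equal to T: a = 3925900/(0.85 × 43.4 × 500) = 212.8 mm.

a ≈ 212.8 mm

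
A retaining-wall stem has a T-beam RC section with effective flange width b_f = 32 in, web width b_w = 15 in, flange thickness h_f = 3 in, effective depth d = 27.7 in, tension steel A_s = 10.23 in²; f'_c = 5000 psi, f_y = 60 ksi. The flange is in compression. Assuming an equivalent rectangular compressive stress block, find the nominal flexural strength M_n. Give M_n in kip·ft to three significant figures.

Tension: T = A_s f_y = 10.23 × 60 = 613.8 kips.
Try a within the flange: a = T/(0.85 f'_c b_f) = 613.8/(0.85 × 5 × 32) = 4.513 in.
a = 4.513 > h_f = 3 in: the block extends into the web. Split into flange-overhang and web parts.
C_f = 0.85 f'_c (b_f − b_w) h_f = 0.85 × 5 × (32 − 15) × 3 = 216.8 kips.
Remaining web compression depth: a_w = (T − C_f)/(0.85 f'_c b_w) = (613.8 − 216.8)/(0.85 × 5 × 15) = 6.227 in.
M_n = C_f(d − h_f/2) + (T − C_f)(d − a_w/2) = 216.8 × (27.7 − 1.5) + 397 × (27.7 − 3.1135) = 5680.2 + 9760.8 = 15441.0 kip·in.
M_n = 15441.0/12 = 1286.75 kip·ft.

M_n ≈ 1290 kip·ft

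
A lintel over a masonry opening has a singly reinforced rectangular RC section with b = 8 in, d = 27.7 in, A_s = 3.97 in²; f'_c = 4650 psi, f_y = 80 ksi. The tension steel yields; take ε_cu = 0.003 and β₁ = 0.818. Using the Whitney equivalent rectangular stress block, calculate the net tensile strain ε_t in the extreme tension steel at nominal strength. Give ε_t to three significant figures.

a = A_s f_y/(0.85 f'_c b) = 10.044 in.
β₁ = 0.818, so c = a/β₁ = 10.044/0.818 = 12.279 in.
From the linear strain diagram with ε_cu = 0.003: ε_t = 0.003 (d − c)/c = 0.003 × (27.7 − 12.279)/12.279 = 0.00377.
ε_t < 0.004 — the section is over-reinforced for flexure under ACI limits.

ε_t ≈ 0.00377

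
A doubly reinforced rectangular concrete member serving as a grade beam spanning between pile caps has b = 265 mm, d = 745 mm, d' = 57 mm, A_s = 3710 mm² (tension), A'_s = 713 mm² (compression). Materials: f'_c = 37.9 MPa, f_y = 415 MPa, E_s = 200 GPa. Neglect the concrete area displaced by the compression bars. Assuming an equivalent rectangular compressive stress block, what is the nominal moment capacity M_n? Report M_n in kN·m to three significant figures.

M_n ≈ 1040 kN·m

Assume both tension and compression steel yield.
Net tension couple steel: A_s − A'_s = 2997 mm².
a = (A_s − A'_s) f_y / (0.85 f'_c b) = 1243755/(0.85 × 37.9 × 265) = 145.69 mm.
c = a/β₁ = 145.69/0.779 = 187.02 mm; ε'_s = 0.003(c − d')/c = 0.0021 ≥ f_y/E_s = 0.0021, so compression steel does yield.
M_n = (A_s − A'_s) f_y (d − a/2) + A'_s f_y (d − d') = [1243755 × (745 − 72.845) + 295895 × (745 − 57)] × 10⁻⁶ = 836.00 + 203.58 = 1039.58 kN·m.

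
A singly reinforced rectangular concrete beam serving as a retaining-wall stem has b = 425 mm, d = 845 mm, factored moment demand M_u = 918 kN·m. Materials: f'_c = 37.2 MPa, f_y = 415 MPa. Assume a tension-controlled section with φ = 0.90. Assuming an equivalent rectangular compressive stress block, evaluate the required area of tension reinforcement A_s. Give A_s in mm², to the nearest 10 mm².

M_n = M_u/φ = 918/0.90 = 1020 kN·m.
With M_n = 0.85 f'_c a b (d − a/2), solve the quadratic for a:
a = d − √(d² − 2M_n/(0.85 f'_c b)) = 845 − √(845² − 2 × 1020×10⁶/(0.85 × 37.2 × 425)) = 95.19 mm.
A_s = 0.85 f'_c a b / f_y = 0.85 × 37.2 × 95.19 × 425 / 415 = 3082.4 mm².

A_s ≈ 3080 mm²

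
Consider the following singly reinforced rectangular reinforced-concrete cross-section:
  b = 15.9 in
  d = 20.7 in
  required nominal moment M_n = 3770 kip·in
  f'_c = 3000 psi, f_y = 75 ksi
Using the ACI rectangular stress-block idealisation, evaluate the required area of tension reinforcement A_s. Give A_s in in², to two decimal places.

A_s ≈ 2.77 in²

From M_n = 0.85 f'_c a b (d − a/2):
a = d − √(d² − 2M_n/(0.85 f'_c b)) = 20.7 − √(20.7² − 2 × 3770/(0.85 × 3 × 15.9)) = 5.127 in.
A_s = 0.85 f'_c a b / f_y = 0.85 × 3 × 5.127 × 15.9 / 75 = 2.772 in².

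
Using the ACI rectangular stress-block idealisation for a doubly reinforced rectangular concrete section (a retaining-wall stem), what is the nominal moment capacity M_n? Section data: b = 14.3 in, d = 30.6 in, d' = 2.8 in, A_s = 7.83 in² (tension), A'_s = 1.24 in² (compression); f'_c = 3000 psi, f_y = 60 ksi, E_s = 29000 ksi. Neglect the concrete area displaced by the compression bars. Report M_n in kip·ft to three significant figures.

Assume both steels yield.
a = (A_s − A'_s) f_y/(0.85 f'_c b) = (7.83 − 1.24) × 60/(0.85 × 3 × 14.3) = 10.843 in.
c = a/β₁ = 10.843/0.85 = 12.756 in; ε'_s = 0.003(c − d')/c = 0.0023 ≥ ε_y = 0.0021, so the compression steel yields.
M_n = (A_s − A'_s) f_y (d − a/2) + A'_s f_y (d − d') = 395.4 × (30.6 − 5.4215) + 74.4 × (30.6 − 2.8) = 9955.6 + 2068.3 = 12023.9 kip·in = 12023.9/12 = 1001.99 kip·ft.

M_n ≈ 1000 kip·ft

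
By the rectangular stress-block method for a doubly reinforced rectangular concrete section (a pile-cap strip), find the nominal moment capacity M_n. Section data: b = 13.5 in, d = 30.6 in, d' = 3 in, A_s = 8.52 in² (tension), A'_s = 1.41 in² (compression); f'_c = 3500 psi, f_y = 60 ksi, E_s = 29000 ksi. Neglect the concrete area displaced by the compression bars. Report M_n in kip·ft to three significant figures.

Assume both steels yield.
a = (A_s − A'_s) f_y/(0.85 f'_c b) = (8.52 − 1.41) × 60/(0.85 × 3.5 × 13.5) = 10.622 in.
c = a/β₁ = 10.622/0.85 = 12.496 in; ε'_s = 0.003(c − d')/c = 0.0023 ≥ ε_y = 0.0021, so the compression steel yields.
M_n = (A_s − A'_s) f_y (d − a/2) + A'_s f_y (d − d') = 426.6 × (30.6 − 5.311) + 84.6 × (30.6 − 3) = 10788.3 + 2335.0 = 13123.3 kip·in = 13123.3/12 = 1093.61 kip·ft.

M_n ≈ 1090 kip·ft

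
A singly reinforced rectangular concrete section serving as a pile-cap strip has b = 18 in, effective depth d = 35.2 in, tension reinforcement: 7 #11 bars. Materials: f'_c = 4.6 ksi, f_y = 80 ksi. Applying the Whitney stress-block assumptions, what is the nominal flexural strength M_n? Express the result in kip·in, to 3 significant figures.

A_s = 7 × 1.56 = 10.92 in².
T = A_s f_y = 10.92 × 80 = 873.6 kips.
a = T/(0.85 f'_c b) = 873.6/(0.85 × 4.6 × 18) = 12.413 in.
M_n = T(d − a/2) = 873.6 × (35.2 − 6.2065) = 25328.7 kip·in.

M_n ≈ 25300 kip·in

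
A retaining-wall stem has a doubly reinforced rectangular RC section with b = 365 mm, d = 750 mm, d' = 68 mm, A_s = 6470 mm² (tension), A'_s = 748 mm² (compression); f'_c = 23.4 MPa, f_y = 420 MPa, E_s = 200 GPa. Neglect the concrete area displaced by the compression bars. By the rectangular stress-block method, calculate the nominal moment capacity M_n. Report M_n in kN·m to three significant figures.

Assume both tension and compression steel yield.
Net tension couple steel: A_s − A'_s = 5722 mm².
a = (A_s − A'_s) f_y / (0.85 f'_c b) = 2403240/(0.85 × 23.4 × 365) = 331.03 mm.
c = a/β₁ = 331.03/0.85 = 389.45 mm; ε'_s = 0.003(c − d')/c = 0.0025 ≥ f_y/E_s = 0.0021, so compression steel does yield.
M_n = (A_s − A'_s) f_y (d − a/2) + A'_s f_y (d − d') = [2403240 × (750 − 165.515) + 314160 × (750 − 68)] × 10⁻⁶ = 1404.66 + 214.26 = 1618.92 kN·m.

M_n ≈ 1620 kN·m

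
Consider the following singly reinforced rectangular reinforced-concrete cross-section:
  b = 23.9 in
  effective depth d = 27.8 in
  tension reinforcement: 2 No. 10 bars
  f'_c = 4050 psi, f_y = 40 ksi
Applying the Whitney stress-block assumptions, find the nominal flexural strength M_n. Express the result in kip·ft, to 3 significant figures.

M_n ≈ 230 kip·ft

A_s = 2 × 1.27 = 2.54 in².
T = A_s f_y = 2.54 × 40 = 101.6 kips.
a = T/(0.85 f'_c b) = 101.6/(0.85 × 4.05 × 23.9) = 1.235 in.
M_n = T(d − a/2) = 101.6 × (27.8 − 0.6175) = 2761.7 kip·in = 2761.7/12 = 230.14 kip·ft.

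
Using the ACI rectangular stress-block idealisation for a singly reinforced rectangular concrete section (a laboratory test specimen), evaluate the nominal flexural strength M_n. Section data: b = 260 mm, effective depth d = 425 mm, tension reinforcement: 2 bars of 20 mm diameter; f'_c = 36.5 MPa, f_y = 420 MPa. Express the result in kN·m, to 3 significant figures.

M_n ≈ 108 kN·m

A_s = 2 × 314 = 628 mm².
T = A_s f_y = 628 × 420 = 263760 N = 263.76 kN.
From C = T: a = T/(0.85 f'_c b) = 263760/(0.85 × 36.5 × 260) = 32.70 mm.
M_n = T(d − a/2) = 263.76 kN × (425 − 16.35) mm = 107.79 kN·m.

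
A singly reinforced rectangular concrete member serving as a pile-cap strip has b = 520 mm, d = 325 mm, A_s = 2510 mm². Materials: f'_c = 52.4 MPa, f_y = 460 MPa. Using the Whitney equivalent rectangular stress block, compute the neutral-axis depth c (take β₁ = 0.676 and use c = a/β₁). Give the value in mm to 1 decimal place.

c ≈ 73.7 mm

T = A_s f_y = 2510 × 460 = 1154600 N = 1154.6 kN.
Setting C = 0.85 f'_c a b equal to T: a = 1154600/(0.85 × 52.4 × 520) = 49.851 mm.
With β₁ = 0.676, c = a/β₁ = 49.851/0.676 = 73.7 mm.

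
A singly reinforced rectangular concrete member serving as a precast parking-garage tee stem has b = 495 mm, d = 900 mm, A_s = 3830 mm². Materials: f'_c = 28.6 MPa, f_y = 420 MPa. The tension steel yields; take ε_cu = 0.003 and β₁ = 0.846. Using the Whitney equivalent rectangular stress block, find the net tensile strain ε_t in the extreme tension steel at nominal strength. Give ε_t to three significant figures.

ε_t ≈ 0.0141

a = A_s f_y/(0.85 f'_c b) = 133.68 mm.
β₁ = 0.846, so c = a/β₁ = 133.68/0.846 = 158.01 mm.
From the linear strain diagram with ε_cu = 0.003: ε_t = 0.003 (d − c)/c = 0.003 × (900 − 158.01)/158.01 = 0.0141.
Since ε_t ≥ 0.005, the section is tension-controlled.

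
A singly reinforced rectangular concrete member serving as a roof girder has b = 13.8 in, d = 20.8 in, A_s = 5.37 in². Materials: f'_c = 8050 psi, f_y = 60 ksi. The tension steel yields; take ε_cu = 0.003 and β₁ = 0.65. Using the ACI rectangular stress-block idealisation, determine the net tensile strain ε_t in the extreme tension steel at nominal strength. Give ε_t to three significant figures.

ε_t ≈ 0.00889

a = A_s f_y/(0.85 f'_c b) = 3.412 in.
β₁ = 0.65, so c = a/β₁ = 3.412/0.65 = 5.249 in.
From the linear strain diagram with ε_cu = 0.003: ε_t = 0.003 (d − c)/c = 0.003 × (20.8 − 5.249)/5.249 = 0.00889.
Since ε_t ≥ 0.005, the section is tension-controlled.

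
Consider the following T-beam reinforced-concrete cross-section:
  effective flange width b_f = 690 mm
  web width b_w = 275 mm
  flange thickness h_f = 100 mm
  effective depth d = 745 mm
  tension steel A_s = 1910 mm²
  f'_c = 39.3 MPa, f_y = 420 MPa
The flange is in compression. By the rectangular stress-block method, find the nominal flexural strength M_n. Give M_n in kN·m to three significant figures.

M_n ≈ 584 kN·m

Tension: T = A_s f_y = 1910 × 420 = 802200 N.
Try a within the flange: a = T/(0.85 f'_c b_f) = 802200/(0.85 × 39.3 × 690) = 34.80 mm.
Since a = 34.80 ≤ h_f = 100 mm, the stress block lies entirely in the flange; analyse as a rectangular beam of width b_f.
M_n = T(d − a/2) = 802200 × (745 − 17.4) = 583.68 × 10⁶ N·mm.
M_n = 583.68 kN·m.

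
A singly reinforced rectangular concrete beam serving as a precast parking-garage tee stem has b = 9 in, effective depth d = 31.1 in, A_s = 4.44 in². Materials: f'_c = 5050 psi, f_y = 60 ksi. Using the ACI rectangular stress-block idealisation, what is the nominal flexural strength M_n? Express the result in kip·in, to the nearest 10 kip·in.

M_n ≈ 7370 kip·in

T = A_s f_y = 4.44 × 60 = 266.4 kips.
a = T/(0.85 f'_c b) = 266.4/(0.85 × 5.05 × 9) = 6.896 in.
M_n = T(d − a/2) = 266.4 × (31.1 − 3.448) = 7366.5 kip·in.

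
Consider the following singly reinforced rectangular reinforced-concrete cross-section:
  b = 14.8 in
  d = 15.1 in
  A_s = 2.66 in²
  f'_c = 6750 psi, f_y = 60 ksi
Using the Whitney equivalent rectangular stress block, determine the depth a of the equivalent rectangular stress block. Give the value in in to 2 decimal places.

a ≈ 1.88 in

T = A_s f_y = 2.66 × 60 = 159.6 kips.
a = T/(0.85 f'_c b) = 159.6/(0.85 × 6.75 × 14.8) = 1.88 in.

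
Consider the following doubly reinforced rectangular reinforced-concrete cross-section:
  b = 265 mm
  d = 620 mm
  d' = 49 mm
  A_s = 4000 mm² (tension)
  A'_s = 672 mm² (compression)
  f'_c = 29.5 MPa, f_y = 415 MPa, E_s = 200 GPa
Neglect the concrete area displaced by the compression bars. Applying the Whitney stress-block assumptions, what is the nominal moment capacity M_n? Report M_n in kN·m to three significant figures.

M_n ≈ 872 kN·m

Assume both tension and compression steel yield.
Net tension couple steel: A_s − A'_s = 3328 mm².
a = (A_s − A'_s) f_y / (0.85 f'_c b) = 1381120/(0.85 × 29.5 × 265) = 207.85 mm.
c = a/β₁ = 207.85/0.839 = 247.74 mm; ε'_s = 0.003(c − d')/c = 0.0024 ≥ f_y/E_s = 0.0021, so compression steel does yield.
M_n = (A_s − A'_s) f_y (d − a/2) + A'_s f_y (d − d') = [1381120 × (620 − 103.925) + 278880 × (620 − 49)] × 10⁻⁶ = 712.76 + 159.24 = 872.00 kN·m.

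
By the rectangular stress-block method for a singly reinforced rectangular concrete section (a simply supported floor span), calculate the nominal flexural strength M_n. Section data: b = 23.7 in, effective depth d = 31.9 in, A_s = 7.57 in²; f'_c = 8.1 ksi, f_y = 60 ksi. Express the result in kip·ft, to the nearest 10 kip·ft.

M_n ≈ 1150 kip·ft

T = A_s f_y = 7.57 × 60 = 454.2 kips.
a = T/(0.85 f'_c b) = 454.2/(0.85 × 8.1 × 23.7) = 2.784 in.
M_n = T(d − a/2) = 454.2 × (31.9 − 1.392) = 13856.7 kip·in = 13856.7/12 = 1154.73 kip·ft.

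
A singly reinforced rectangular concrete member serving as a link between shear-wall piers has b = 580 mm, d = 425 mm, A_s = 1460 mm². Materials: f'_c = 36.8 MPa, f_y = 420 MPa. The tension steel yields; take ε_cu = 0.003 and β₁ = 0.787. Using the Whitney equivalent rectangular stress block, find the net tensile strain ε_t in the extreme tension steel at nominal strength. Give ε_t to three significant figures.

ε_t ≈ 0.0267

a = A_s f_y/(0.85 f'_c b) = 33.80 mm.
β₁ = 0.787, so c = a/β₁ = 33.80/0.787 = 42.95 mm.
From the linear strain diagram with ε_cu = 0.003: ε_t = 0.003 (d − c)/c = 0.003 × (425 − 42.95)/42.95 = 0.0267.
Since ε_t ≥ 0.005, the section is tension-controlled.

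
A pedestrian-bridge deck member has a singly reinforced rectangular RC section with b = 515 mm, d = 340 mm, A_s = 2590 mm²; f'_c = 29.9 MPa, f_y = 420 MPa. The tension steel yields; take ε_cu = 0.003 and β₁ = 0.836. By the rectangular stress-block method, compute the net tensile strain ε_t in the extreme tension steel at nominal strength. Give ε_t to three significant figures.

ε_t ≈ 0.00726

a = A_s f_y/(0.85 f'_c b) = 83.11 mm.
β₁ = 0.836, so c = a/β₁ = 83.11/0.836 = 99.41 mm.
From the linear strain diagram with ε_cu = 0.003: ε_t = 0.003 (d − c)/c = 0.003 × (340 − 99.41)/99.41 = 0.00726.
Since ε_t ≥ 0.005, the section is tension-controlled.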